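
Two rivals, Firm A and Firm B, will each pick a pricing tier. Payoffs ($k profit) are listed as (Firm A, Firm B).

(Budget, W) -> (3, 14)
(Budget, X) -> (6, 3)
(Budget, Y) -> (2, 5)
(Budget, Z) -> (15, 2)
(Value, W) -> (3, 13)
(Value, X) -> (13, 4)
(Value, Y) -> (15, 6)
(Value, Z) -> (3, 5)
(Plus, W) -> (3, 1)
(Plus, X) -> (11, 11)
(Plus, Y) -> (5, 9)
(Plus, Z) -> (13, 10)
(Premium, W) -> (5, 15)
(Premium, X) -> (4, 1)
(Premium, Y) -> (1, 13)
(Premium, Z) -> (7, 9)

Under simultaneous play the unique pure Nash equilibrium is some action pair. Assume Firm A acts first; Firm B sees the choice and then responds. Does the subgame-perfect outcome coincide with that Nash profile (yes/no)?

Backward induction with Firm A moving first.
- Budget → Firm B plays W (best of 14, 3, 5, 2); Firm A gets 3.
- Value → Firm B plays W (best of 13, 4, 6, 5); Firm A gets 3.
- Plus → Firm B plays X (best of 1, 11, 9, 10); Firm A gets 11.
- Premium → Firm B plays W (best of 15, 1, 13, 9); Firm A gets 5.
Maximizing over 3, 3, 11, 5, Firm A chooses Plus. Subgame-perfect outcome: (Plus, X) with payoffs (11, 11).
For the simultaneous game, intersect best replies.
Firm A's best replies: W→Premium; X→Value; Y→Value; Z→Budget.
Firm B's best replies: Budget→W; Value→W; Plus→X; Premium→W.
Only (Premium, W) has each player best-responding; Nash payoffs (5, 15).
Sequential outcome (Plus, X) differs from the Nash profile (Premium, W).

no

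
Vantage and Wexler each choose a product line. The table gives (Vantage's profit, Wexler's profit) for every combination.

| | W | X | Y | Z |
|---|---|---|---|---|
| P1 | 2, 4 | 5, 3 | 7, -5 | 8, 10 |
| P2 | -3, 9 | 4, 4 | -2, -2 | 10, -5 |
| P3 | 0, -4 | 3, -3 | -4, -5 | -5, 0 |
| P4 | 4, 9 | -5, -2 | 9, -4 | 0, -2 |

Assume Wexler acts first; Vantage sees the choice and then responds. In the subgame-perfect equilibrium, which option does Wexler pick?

Backward induction with Wexler moving first.
- W: BR = P4, leader payoff 9.
- X: BR = P1, leader payoff 3.
- Y: BR = P4, leader payoff -4.
- Z: BR = P2, leader payoff -5.
Among 9, 3, -4, -5, the best is 9 at W. Subgame-perfect outcome: (P4, W) with payoffs (4, 9).

W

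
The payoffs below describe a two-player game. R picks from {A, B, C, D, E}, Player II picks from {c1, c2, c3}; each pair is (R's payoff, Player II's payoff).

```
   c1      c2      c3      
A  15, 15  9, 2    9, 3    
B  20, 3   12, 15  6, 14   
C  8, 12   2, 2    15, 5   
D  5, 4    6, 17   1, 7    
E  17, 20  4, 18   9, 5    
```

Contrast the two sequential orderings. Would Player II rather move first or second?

If R leads: Player II's best replies are A→c1, B→c2, C→c1, D→c2, E→c1; R's induced payoffs 15, 12, 8, 6, 17; outcome (E, c1), payoffs (17, 20).
If Player II leads: R's best replies are c1→B, c2→B, c3→C; Player II's induced payoffs 3, 15, 5; outcome (B, c2), payoffs (12, 15).
Player II gets 15 moving first and 20 moving second, so Player II prefers to move second.

second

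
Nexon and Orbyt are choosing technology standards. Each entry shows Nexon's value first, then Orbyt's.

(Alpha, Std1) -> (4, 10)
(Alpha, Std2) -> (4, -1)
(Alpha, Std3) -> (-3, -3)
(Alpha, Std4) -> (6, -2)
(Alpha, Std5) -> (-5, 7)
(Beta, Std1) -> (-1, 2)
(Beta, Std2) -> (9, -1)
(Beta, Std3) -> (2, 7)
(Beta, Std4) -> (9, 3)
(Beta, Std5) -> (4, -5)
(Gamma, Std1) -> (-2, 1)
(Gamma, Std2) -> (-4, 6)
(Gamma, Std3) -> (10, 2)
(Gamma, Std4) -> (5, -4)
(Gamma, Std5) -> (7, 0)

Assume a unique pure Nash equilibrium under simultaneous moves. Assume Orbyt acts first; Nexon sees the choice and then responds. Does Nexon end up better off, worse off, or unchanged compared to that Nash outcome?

unchanged

Backward induction with Orbyt moving first.
- Std1 → Nexon plays Alpha (best of 4, -1, -2); Orbyt gets 10.
- Std2 → Nexon plays Beta (best of 4, 9, -4); Orbyt gets -1.
- Std3 → Nexon plays Gamma (best of -3, 2, 10); Orbyt gets 2.
- Std4 → Nexon plays Beta (best of 6, 9, 5); Orbyt gets 3.
- Std5 → Nexon plays Gamma (best of -5, 4, 7); Orbyt gets 0.
Orbyt's induced payoffs are 10, -1, 2, 3, 0, so Orbyt commits to Std1. Subgame-perfect outcome: (Alpha, Std1) with payoffs (4, 10).
Now find the simultaneous Nash equilibrium.
Nexon's best replies: Std1→Alpha; Std2→Beta; Std3→Gamma; Std4→Beta; Std5→Gamma.
Orbyt's best replies: Alpha→Std1; Beta→Std3; Gamma→Std2.
Only (Alpha, Std1) has each player best-responding; Nash payoffs (4, 10).
Nexon earns 4 sequentially versus 4 at the Nash outcome: unchanged.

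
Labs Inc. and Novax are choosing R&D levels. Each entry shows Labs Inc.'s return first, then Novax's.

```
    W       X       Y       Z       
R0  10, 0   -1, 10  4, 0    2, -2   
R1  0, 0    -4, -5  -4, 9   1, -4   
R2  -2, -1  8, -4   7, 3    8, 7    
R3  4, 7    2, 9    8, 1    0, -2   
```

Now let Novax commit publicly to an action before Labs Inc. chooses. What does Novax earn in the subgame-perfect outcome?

7

Solve by backward induction (Novax leads).
- W: Labs Inc. compares 10, 0, -2, 4 and picks R0; Novax would get 0.
- X: Labs Inc. compares -1, -4, 8, 2 and picks R2; Novax would get -4.
- Y: Labs Inc. compares 4, -4, 7, 8 and picks R3; Novax would get 1.
- Z: Labs Inc. compares 2, 1, 8, 0 and picks R2; Novax would get 7.
Among 0, -4, 1, 7, the best is 7 at Z. Subgame-perfect outcome: (R2, Z) with payoffs (8, 7).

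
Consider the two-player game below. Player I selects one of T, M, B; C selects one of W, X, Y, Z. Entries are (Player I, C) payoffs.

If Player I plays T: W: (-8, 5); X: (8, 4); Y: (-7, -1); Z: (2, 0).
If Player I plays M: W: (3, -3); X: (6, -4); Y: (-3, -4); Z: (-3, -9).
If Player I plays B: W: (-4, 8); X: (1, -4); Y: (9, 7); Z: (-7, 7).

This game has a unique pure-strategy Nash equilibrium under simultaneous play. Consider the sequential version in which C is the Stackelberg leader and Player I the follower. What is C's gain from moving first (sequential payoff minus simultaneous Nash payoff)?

10

Backward induction with C moving first.
- W → Player I plays M (best of -8, 3, -4); C gets -3.
- X → Player I plays T (best of 8, 6, 1); C gets 4.
- Y → Player I plays B (best of -7, -3, 9); C gets 7.
- Z → Player I plays T (best of 2, -3, -7); C gets 0.
C's induced payoffs are -3, 4, 7, 0, so C commits to Y. Subgame-perfect outcome: (B, Y) with payoffs (9, 7).
For the simultaneous game, intersect best replies.
Player I's best replies: W→M; X→T; Y→B; Z→T.
C's best replies: T→W; M→W; B→W.
The unique mutual best reply is (M, W), giving (3, -3).
C's commitment gain: 7 − -3 = 10.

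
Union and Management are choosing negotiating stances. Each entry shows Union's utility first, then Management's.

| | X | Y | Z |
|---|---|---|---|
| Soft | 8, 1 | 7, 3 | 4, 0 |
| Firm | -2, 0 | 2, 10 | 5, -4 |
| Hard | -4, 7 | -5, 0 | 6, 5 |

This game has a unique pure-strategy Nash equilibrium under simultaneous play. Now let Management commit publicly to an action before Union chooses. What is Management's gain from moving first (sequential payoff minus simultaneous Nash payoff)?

Union best-responds to each possible Management move:
- X: BR = Soft, leader payoff 1.
- Y: BR = Soft, leader payoff 3.
- Z: BR = Hard, leader payoff 5.
Maximizing over 1, 3, 5, Management chooses Z. Subgame-perfect outcome: (Hard, Z) with payoffs (6, 5).
Under simultaneous play:
Union's best replies: X→Soft; Y→Soft; Z→Hard.
Management's best replies: Soft→Y; Firm→Y; Hard→X.
The unique mutual best reply is (Soft, Y), giving (7, 3).
Management's commitment gain: 5 − 3 = 2.

2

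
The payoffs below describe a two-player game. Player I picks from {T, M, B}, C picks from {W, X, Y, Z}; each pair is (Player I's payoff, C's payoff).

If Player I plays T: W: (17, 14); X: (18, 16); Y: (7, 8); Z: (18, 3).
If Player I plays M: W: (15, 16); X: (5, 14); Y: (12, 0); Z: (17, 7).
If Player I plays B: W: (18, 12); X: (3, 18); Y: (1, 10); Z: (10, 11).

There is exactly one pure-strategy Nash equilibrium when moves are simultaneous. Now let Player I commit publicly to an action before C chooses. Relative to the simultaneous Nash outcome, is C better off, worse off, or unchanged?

unchanged

Backward induction with Player I moving first.
- T → C plays X (best of 14, 16, 8, 3); Player I gets 18.
- M → C plays W (best of 16, 14, 0, 7); Player I gets 15.
- B → C plays X (best of 12, 18, 10, 11); Player I gets 3.
Maximizing over 18, 15, 3, Player I chooses T. Subgame-perfect outcome: (T, X) with payoffs (18, 16).
For the simultaneous game, intersect best replies.
Player I's best replies: W→B; X→T; Y→M; Z→T.
C's best replies: T→X; M→W; B→X.
Only (T, X) has each player best-responding; Nash payoffs (18, 16).
C earns 16 sequentially versus 16 at the Nash outcome: unchanged.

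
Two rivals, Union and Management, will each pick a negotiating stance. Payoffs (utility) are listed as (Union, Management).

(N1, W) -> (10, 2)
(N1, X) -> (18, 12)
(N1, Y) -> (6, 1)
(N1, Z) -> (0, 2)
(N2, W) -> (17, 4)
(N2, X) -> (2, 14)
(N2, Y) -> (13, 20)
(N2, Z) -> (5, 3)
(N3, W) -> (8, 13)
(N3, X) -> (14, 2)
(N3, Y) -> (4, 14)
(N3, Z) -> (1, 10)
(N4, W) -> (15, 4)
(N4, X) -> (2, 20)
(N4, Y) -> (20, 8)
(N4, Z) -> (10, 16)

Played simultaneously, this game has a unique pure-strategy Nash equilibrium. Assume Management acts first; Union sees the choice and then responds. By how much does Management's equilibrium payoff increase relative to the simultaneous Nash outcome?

Solve by backward induction (Management leads).
- W → Union plays N2 (best of 10, 17, 8, 15); Management gets 4.
- X → Union plays N1 (best of 18, 2, 14, 2); Management gets 12.
- Y → Union plays N4 (best of 6, 13, 4, 20); Management gets 8.
- Z → Union plays N4 (best of 0, 5, 1, 10); Management gets 16.
Maximizing over 4, 12, 8, 16, Management chooses Z. Subgame-perfect outcome: (N4, Z) with payoffs (10, 16).
For the simultaneous game, intersect best replies.
Union's best replies: W→N2; X→N1; Y→N4; Z→N4.
Management's best replies: N1→X; N2→Y; N3→Y; N4→X.
The unique mutual best reply is (N1, X), giving (18, 12).
Management's commitment gain: 16 − 12 = 4.

4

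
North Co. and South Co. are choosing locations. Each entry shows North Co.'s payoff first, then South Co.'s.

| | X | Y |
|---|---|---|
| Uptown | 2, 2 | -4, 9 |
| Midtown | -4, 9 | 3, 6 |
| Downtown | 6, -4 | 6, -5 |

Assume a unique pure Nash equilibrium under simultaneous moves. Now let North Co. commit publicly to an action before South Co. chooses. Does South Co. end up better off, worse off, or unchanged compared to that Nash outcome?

South Co. best-responds to each possible North Co. move:
- Uptown: South Co. compares 2, 9 and picks Y; North Co. would get -4.
- Midtown: South Co. compares 9, 6 and picks X; North Co. would get -4.
- Downtown: South Co. compares -4, -5 and picks X; North Co. would get 6.
North Co.'s induced payoffs are -4, -4, 6, so North Co. commits to Downtown. Subgame-perfect outcome: (Downtown, X) with payoffs (6, -4).
For the simultaneous game, intersect best replies.
North Co.'s best replies: X→Downtown; Y→Downtown.
South Co.'s best replies: Uptown→Y; Midtown→X; Downtown→X.
The unique mutual best reply is (Downtown, X), giving (6, -4).
South Co. earns -4 sequentially versus -4 at the Nash outcome: unchanged.

unchanged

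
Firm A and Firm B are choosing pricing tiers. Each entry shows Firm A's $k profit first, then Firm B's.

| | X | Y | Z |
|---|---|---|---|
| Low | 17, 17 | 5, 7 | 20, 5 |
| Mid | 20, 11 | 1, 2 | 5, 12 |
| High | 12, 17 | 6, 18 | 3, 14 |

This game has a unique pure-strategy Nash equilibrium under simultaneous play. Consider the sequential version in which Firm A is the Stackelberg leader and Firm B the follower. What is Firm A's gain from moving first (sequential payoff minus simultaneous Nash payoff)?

11

Solve by backward induction (Firm A leads).
- Low: BR = X, leader payoff 17.
- Mid: BR = Z, leader payoff 5.
- High: BR = Y, leader payoff 6.
Maximizing over 17, 5, 6, Firm A chooses Low. Subgame-perfect outcome: (Low, X) with payoffs (17, 17).
Now find the simultaneous Nash equilibrium.
Firm A's best replies: X→Mid; Y→High; Z→Low.
Firm B's best replies: Low→X; Mid→Z; High→Y.
The unique mutual best reply is (High, Y), giving (6, 18).
Firm A's commitment gain: 17 − 6 = 11.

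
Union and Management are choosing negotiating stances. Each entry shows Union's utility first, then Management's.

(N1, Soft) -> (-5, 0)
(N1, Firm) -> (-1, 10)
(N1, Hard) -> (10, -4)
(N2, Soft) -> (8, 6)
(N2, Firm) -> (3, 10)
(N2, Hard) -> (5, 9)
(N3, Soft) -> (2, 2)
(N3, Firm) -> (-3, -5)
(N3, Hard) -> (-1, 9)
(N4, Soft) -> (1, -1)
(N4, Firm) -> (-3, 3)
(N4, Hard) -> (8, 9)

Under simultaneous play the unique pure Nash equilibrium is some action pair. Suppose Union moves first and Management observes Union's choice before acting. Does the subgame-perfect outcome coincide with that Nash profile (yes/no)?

no

Solve by backward induction (Union leads).
- N1: Management compares 0, 10, -4 and picks Firm; Union would get -1.
- N2: Management compares 6, 10, 9 and picks Firm; Union would get 3.
- N3: Management compares 2, -5, 9 and picks Hard; Union would get -1.
- N4: Management compares -1, 3, 9 and picks Hard; Union would get 8.
Maximizing over -1, 3, -1, 8, Union chooses N4. Subgame-perfect outcome: (N4, Hard) with payoffs (8, 9).
For the simultaneous game, intersect best replies.
Union's best replies: Soft→N2; Firm→N2; Hard→N1.
Management's best replies: N1→Firm; N2→Firm; N3→Hard; N4→Hard.
Only (N2, Firm) has each player best-responding; Nash payoffs (3, 10).
Sequential outcome (N4, Hard) differs from the Nash profile (N2, Firm).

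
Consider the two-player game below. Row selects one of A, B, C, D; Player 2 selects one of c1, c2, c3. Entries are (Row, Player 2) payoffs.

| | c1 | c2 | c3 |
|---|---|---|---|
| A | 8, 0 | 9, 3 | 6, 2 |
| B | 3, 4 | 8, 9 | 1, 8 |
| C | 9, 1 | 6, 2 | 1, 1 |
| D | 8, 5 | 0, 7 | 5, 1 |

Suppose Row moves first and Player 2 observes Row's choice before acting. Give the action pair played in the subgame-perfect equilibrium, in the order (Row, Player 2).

(A, c2)

Solve by backward induction (Row leads).
- A → Player 2 plays c2 (best of 0, 3, 2); Row gets 9.
- B → Player 2 plays c2 (best of 4, 9, 8); Row gets 8.
- C → Player 2 plays c2 (best of 1, 2, 1); Row gets 6.
- D → Player 2 plays c2 (best of 5, 7, 1); Row gets 0.
Row's induced payoffs are 9, 8, 6, 0, so Row commits to A. Subgame-perfect outcome: (A, c2) with payoffs (9, 3).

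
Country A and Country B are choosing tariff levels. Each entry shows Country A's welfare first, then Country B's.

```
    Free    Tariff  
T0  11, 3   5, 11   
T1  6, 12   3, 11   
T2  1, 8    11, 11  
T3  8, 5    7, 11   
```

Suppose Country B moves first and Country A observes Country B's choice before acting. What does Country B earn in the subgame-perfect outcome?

11

Solve by backward induction (Country B leads).
- Free: BR = T0, leader payoff 3.
- Tariff: BR = T2, leader payoff 11.
Maximizing over 3, 11, Country B chooses Tariff. Subgame-perfect outcome: (T2, Tariff) with payoffs (11, 11).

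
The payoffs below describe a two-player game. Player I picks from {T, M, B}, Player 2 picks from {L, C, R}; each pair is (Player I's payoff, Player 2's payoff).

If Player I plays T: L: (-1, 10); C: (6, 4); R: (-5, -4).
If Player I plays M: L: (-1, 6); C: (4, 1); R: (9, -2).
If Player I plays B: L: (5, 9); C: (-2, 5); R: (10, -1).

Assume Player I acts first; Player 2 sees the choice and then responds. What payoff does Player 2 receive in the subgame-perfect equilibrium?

Backward induction with Player I moving first.
- T → Player 2 plays L (best of 10, 4, -4); Player I gets -1.
- M → Player 2 plays L (best of 6, 1, -2); Player I gets -1.
- B → Player 2 plays L (best of 9, 5, -1); Player I gets 5.
Maximizing over -1, -1, 5, Player I chooses B. Subgame-perfect outcome: (B, L) with payoffs (5, 9).

9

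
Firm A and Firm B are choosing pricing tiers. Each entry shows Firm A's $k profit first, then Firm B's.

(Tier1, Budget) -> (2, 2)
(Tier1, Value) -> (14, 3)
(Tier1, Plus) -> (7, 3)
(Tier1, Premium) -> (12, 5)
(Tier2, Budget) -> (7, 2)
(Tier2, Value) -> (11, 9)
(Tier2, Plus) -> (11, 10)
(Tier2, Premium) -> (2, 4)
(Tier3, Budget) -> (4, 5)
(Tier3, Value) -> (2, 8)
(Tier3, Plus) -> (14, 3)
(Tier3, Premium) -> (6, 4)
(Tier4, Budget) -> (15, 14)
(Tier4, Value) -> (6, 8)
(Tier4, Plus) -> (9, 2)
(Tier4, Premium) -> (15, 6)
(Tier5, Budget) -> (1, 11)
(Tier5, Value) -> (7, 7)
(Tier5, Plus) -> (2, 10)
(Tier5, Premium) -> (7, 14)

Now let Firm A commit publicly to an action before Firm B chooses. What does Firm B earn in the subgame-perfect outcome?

14

Work backward from Firm B's decision.
- Tier1 → Firm B plays Premium (best of 2, 3, 3, 5); Firm A gets 12.
- Tier2 → Firm B plays Plus (best of 2, 9, 10, 4); Firm A gets 11.
- Tier3 → Firm B plays Value (best of 5, 8, 3, 4); Firm A gets 2.
- Tier4 → Firm B plays Budget (best of 14, 8, 2, 6); Firm A gets 15.
- Tier5 → Firm B plays Premium (best of 11, 7, 10, 14); Firm A gets 7.
Among 12, 11, 2, 15, 7, the best is 15 at Tier4. Subgame-perfect outcome: (Tier4, Budget) with payoffs (15, 14).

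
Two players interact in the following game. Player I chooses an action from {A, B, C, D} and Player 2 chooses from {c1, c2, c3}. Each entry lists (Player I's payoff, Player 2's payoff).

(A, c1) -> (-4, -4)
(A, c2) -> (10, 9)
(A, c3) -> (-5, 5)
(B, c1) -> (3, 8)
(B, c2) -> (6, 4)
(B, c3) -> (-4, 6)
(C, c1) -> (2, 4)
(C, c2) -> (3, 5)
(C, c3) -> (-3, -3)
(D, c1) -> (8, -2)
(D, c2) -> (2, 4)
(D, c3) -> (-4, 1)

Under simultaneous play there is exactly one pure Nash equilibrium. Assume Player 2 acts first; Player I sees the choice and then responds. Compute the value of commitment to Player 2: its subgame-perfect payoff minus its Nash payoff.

Work backward from Player I's decision.
- c1: Player I compares -4, 3, 2, 8 and picks D; Player 2 would get -2.
- c2: Player I compares 10, 6, 3, 2 and picks A; Player 2 would get 9.
- c3: Player I compares -5, -4, -3, -4 and picks C; Player 2 would get -3.
Maximizing over -2, 9, -3, Player 2 chooses c2. Subgame-perfect outcome: (A, c2) with payoffs (10, 9).
Now find the simultaneous Nash equilibrium.
Player I's best replies: c1→D; c2→A; c3→C.
Player 2's best replies: A→c2; B→c1; C→c2; D→c2.
The unique mutual best reply is (A, c2), giving (10, 9).
Player 2's commitment gain: 9 − 9 = 0.

0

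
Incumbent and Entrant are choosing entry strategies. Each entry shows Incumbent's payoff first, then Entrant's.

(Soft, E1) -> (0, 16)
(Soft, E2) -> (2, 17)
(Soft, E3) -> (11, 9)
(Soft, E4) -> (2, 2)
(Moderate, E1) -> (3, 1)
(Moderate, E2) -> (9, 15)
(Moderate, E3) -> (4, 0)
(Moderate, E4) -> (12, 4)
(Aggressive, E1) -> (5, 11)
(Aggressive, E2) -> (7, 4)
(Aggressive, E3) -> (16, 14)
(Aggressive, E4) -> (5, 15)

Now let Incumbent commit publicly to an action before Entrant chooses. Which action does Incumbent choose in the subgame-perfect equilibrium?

Moderate

Work backward from Entrant's decision.
- Soft: Entrant compares 16, 17, 9, 2 and picks E2; Incumbent would get 2.
- Moderate: Entrant compares 1, 15, 0, 4 and picks E2; Incumbent would get 9.
- Aggressive: Entrant compares 11, 4, 14, 15 and picks E4; Incumbent would get 5.
Maximizing over 2, 9, 5, Incumbent chooses Moderate. Subgame-perfect outcome: (Moderate, E2) with payoffs (9, 15).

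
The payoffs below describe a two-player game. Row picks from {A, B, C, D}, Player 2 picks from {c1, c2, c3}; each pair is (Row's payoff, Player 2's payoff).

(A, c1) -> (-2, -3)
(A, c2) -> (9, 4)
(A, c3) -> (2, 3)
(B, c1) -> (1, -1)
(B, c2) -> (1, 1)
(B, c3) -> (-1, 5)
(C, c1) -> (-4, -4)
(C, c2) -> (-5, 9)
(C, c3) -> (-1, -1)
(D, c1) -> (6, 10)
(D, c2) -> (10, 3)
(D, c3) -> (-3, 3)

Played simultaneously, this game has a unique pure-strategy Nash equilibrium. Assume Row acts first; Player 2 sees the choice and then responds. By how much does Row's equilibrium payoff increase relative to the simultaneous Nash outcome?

Work backward from Player 2's decision.
- A: Player 2 compares -3, 4, 3 and picks c2; Row would get 9.
- B: Player 2 compares -1, 1, 5 and picks c3; Row would get -1.
- C: Player 2 compares -4, 9, -1 and picks c2; Row would get -5.
- D: Player 2 compares 10, 3, 3 and picks c1; Row would get 6.
Among 9, -1, -5, 6, the best is 9 at A. Subgame-perfect outcome: (A, c2) with payoffs (9, 4).
Now find the simultaneous Nash equilibrium.
Row's best replies: c1→D; c2→D; c3→A.
Player 2's best replies: A→c2; B→c3; C→c2; D→c1.
Only (D, c1) has each player best-responding; Nash payoffs (6, 10).
Row's commitment gain: 9 − 6 = 3.

3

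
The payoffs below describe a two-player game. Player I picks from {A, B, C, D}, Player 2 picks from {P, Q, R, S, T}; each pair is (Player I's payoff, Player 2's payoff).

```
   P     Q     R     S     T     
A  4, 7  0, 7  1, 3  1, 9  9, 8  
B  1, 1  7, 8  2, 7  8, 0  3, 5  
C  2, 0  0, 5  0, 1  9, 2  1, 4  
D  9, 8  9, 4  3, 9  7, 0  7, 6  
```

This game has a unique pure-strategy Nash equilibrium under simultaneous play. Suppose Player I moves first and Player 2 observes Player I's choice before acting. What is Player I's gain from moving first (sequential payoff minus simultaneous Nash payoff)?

4

Backward induction with Player I moving first.
- A: Player 2 compares 7, 7, 3, 9, 8 and picks S; Player I would get 1.
- B: Player 2 compares 1, 8, 7, 0, 5 and picks Q; Player I would get 7.
- C: Player 2 compares 0, 5, 1, 2, 4 and picks Q; Player I would get 0.
- D: Player 2 compares 8, 4, 9, 0, 6 and picks R; Player I would get 3.
Player I's induced payoffs are 1, 7, 0, 3, so Player I commits to B. Subgame-perfect outcome: (B, Q) with payoffs (7, 8).
Now find the simultaneous Nash equilibrium.
Player I's best replies: P→D; Q→D; R→D; S→C; T→A.
Player 2's best replies: A→S; B→Q; C→Q; D→R.
Only (D, R) has each player best-responding; Nash payoffs (3, 9).
Player I's commitment gain: 7 − 3 = 4.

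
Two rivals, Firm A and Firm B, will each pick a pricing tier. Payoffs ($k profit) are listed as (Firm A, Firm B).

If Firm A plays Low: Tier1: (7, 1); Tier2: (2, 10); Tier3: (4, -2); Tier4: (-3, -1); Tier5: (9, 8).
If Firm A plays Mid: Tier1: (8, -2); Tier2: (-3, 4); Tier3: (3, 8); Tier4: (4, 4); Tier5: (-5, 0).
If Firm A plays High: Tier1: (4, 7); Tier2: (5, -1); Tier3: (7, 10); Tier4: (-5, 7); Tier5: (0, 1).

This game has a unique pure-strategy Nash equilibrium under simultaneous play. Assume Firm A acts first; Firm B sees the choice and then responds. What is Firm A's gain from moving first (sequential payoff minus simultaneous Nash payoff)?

Solve by backward induction (Firm A leads).
- Low → Firm B plays Tier2 (best of 1, 10, -2, -1, 8); Firm A gets 2.
- Mid → Firm B plays Tier3 (best of -2, 4, 8, 4, 0); Firm A gets 3.
- High → Firm B plays Tier3 (best of 7, -1, 10, 7, 1); Firm A gets 7.
Among 2, 3, 7, the best is 7 at High. Subgame-perfect outcome: (High, Tier3) with payoffs (7, 10).
Now find the simultaneous Nash equilibrium.
Firm A's best replies: Tier1→Mid; Tier2→High; Tier3→High; Tier4→Mid; Tier5→Low.
Firm B's best replies: Low→Tier2; Mid→Tier3; High→Tier3.
Only (High, Tier3) has each player best-responding; Nash payoffs (7, 10).
Firm A's commitment gain: 7 − 7 = 0.

0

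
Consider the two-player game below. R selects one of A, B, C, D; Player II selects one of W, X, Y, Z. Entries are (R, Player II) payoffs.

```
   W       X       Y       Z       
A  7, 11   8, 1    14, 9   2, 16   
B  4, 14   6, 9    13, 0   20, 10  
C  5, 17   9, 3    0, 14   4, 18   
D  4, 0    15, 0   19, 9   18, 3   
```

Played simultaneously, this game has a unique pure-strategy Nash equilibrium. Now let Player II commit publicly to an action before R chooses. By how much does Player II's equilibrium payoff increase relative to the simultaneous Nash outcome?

2

R best-responds to each possible Player II move:
- W: R compares 7, 4, 5, 4 and picks A; Player II would get 11.
- X: R compares 8, 6, 9, 15 and picks D; Player II would get 0.
- Y: R compares 14, 13, 0, 19 and picks D; Player II would get 9.
- Z: R compares 2, 20, 4, 18 and picks B; Player II would get 10.
Maximizing over 11, 0, 9, 10, Player II chooses W. Subgame-perfect outcome: (A, W) with payoffs (7, 11).
For the simultaneous game, intersect best replies.
R's best replies: W→A; X→D; Y→D; Z→B.
Player II's best replies: A→Z; B→W; C→Z; D→Y.
Only (D, Y) has each player best-responding; Nash payoffs (19, 9).
Player II's commitment gain: 11 − 9 = 2.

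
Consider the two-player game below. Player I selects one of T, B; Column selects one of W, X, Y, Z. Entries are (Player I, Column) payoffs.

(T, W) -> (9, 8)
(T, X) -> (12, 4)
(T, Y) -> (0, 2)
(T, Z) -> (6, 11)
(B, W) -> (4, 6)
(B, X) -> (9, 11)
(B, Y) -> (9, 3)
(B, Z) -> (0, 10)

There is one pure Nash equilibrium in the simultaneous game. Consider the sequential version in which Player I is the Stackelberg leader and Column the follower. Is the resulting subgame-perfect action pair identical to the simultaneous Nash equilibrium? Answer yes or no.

Work backward from Column's decision.
- T → Column plays Z (best of 8, 4, 2, 11); Player I gets 6.
- B → Column plays X (best of 6, 11, 3, 10); Player I gets 9.
Among 6, 9, the best is 9 at B. Subgame-perfect outcome: (B, X) with payoffs (9, 11).
Now find the simultaneous Nash equilibrium.
Player I's best replies: W→T; X→T; Y→B; Z→T.
Column's best replies: T→Z; B→X.
Only (T, Z) has each player best-responding; Nash payoffs (6, 11).
Sequential outcome (B, X) differs from the Nash profile (T, Z).

no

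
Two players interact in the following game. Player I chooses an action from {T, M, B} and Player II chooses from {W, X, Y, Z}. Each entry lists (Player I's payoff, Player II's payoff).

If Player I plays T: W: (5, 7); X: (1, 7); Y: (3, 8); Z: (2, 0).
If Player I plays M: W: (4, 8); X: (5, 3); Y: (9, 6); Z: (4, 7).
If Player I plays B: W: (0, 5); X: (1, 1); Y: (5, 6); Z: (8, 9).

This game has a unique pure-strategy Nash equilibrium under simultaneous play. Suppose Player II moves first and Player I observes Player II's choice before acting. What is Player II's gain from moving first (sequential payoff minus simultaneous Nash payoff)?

0

Backward induction with Player II moving first.
- W: Player I compares 5, 4, 0 and picks T; Player II would get 7.
- X: Player I compares 1, 5, 1 and picks M; Player II would get 3.
- Y: Player I compares 3, 9, 5 and picks M; Player II would get 6.
- Z: Player I compares 2, 4, 8 and picks B; Player II would get 9.
Maximizing over 7, 3, 6, 9, Player II chooses Z. Subgame-perfect outcome: (B, Z) with payoffs (8, 9).
For the simultaneous game, intersect best replies.
Player I's best replies: W→T; X→M; Y→M; Z→B.
Player II's best replies: T→Y; M→W; B→Z.
The unique mutual best reply is (B, Z), giving (8, 9).
Player II's commitment gain: 9 − 9 = 0.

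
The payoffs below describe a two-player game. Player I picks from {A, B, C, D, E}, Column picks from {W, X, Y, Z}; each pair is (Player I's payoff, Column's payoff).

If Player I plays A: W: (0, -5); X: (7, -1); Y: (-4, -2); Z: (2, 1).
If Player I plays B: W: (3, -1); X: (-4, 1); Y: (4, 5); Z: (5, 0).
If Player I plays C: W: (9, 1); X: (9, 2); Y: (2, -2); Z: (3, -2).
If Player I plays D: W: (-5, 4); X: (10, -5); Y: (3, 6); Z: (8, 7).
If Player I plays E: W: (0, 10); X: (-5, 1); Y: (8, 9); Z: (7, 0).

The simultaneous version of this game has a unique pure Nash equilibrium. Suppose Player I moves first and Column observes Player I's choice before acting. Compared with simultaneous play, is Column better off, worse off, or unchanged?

worse off

Column best-responds to each possible Player I move:
- A: BR = Z, leader payoff 2.
- B: BR = Y, leader payoff 4.
- C: BR = X, leader payoff 9.
- D: BR = Z, leader payoff 8.
- E: BR = W, leader payoff 0.
Maximizing over 2, 4, 9, 8, 0, Player I chooses C. Subgame-perfect outcome: (C, X) with payoffs (9, 2).
Now find the simultaneous Nash equilibrium.
Player I's best replies: W→C; X→D; Y→E; Z→D.
Column's best replies: A→Z; B→Y; C→X; D→Z; E→W.
Only (D, Z) has each player best-responding; Nash payoffs (8, 7).
Column earns 2 sequentially versus 7 at the Nash outcome: worse off.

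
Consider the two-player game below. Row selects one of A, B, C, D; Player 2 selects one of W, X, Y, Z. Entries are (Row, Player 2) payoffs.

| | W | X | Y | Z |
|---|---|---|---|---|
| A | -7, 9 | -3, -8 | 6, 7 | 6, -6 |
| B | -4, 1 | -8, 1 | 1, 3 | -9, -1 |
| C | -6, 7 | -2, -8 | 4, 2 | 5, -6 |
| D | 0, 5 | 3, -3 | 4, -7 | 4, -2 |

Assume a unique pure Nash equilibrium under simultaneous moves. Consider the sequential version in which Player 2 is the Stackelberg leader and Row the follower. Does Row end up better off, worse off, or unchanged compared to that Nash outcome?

Work backward from Row's decision.
- W: BR = D, leader payoff 5.
- X: BR = D, leader payoff -3.
- Y: BR = A, leader payoff 7.
- Z: BR = A, leader payoff -6.
Among 5, -3, 7, -6, the best is 7 at Y. Subgame-perfect outcome: (A, Y) with payoffs (6, 7).
For the simultaneous game, intersect best replies.
Row's best replies: W→D; X→D; Y→A; Z→A.
Player 2's best replies: A→W; B→Y; C→W; D→W.
The unique mutual best reply is (D, W), giving (0, 5).
Row earns 6 sequentially versus 0 at the Nash outcome: better off.

better off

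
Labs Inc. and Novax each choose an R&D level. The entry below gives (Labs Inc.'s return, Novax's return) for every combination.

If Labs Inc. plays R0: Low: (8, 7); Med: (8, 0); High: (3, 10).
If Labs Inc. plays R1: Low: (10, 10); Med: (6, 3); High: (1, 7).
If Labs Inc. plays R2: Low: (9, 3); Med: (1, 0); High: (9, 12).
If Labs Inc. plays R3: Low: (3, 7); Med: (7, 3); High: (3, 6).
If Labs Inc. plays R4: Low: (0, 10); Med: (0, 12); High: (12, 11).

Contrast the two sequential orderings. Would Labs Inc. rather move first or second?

second

If Labs Inc. leads: Novax's best replies are R0→High, R1→Low, R2→High, R3→Low, R4→Med; Labs Inc.'s induced payoffs 3, 10, 9, 3, 0; outcome (R1, Low), payoffs (10, 10).
If Novax leads: Labs Inc.'s best replies are Low→R1, Med→R0, High→R4; Novax's induced payoffs 10, 0, 11; outcome (R4, High), payoffs (12, 11).
Labs Inc. gets 10 moving first and 12 moving second, so Labs Inc. prefers to move second.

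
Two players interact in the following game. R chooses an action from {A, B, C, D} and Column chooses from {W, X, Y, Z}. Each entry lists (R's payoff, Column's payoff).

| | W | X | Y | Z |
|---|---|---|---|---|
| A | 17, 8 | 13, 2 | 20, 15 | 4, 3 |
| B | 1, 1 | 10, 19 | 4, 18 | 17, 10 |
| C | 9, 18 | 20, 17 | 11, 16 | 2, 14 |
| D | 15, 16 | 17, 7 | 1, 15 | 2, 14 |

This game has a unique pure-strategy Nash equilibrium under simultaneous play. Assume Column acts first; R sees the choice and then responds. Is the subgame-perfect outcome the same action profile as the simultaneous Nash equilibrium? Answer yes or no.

Solve by backward induction (Column leads).
- W: BR = A, leader payoff 8.
- X: BR = C, leader payoff 17.
- Y: BR = A, leader payoff 15.
- Z: BR = B, leader payoff 10.
Maximizing over 8, 17, 15, 10, Column chooses X. Subgame-perfect outcome: (C, X) with payoffs (20, 17).
For the simultaneous game, intersect best replies.
R's best replies: W→A; X→C; Y→A; Z→B.
Column's best replies: A→Y; B→X; C→W; D→W.
Only (A, Y) has each player best-responding; Nash payoffs (20, 15).
Sequential outcome (C, X) differs from the Nash profile (A, Y).

no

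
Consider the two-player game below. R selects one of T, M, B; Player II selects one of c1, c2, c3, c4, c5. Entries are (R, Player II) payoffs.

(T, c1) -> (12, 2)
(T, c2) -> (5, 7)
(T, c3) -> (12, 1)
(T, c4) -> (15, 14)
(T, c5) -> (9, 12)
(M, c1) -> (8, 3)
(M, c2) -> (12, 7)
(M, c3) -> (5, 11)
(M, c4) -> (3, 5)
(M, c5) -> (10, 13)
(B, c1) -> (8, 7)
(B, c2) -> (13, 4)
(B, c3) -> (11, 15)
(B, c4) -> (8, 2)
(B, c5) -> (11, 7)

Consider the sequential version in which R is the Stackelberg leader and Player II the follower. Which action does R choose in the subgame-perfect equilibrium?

Solve by backward induction (R leads).
- T: BR = c4, leader payoff 15.
- M: BR = c5, leader payoff 10.
- B: BR = c3, leader payoff 11.
Maximizing over 15, 10, 11, R chooses T. Subgame-perfect outcome: (T, c4) with payoffs (15, 14).

T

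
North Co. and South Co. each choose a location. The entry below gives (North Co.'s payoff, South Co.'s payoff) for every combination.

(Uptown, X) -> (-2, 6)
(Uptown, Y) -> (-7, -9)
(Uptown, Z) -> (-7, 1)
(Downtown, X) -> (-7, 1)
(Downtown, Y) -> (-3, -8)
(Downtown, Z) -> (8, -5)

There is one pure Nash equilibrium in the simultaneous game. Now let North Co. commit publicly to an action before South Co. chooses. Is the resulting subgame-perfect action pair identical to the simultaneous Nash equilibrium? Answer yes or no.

yes

Backward induction with North Co. moving first.
- Uptown → South Co. plays X (best of 6, -9, 1); North Co. gets -2.
- Downtown → South Co. plays X (best of 1, -8, -5); North Co. gets -7.
Among -2, -7, the best is -2 at Uptown. Subgame-perfect outcome: (Uptown, X) with payoffs (-2, 6).
Now find the simultaneous Nash equilibrium.
North Co.'s best replies: X→Uptown; Y→Downtown; Z→Downtown.
South Co.'s best replies: Uptown→X; Downtown→X.
The unique mutual best reply is (Uptown, X), giving (-2, 6).
Sequential outcome (Uptown, X) coincides with the Nash profile (Uptown, X).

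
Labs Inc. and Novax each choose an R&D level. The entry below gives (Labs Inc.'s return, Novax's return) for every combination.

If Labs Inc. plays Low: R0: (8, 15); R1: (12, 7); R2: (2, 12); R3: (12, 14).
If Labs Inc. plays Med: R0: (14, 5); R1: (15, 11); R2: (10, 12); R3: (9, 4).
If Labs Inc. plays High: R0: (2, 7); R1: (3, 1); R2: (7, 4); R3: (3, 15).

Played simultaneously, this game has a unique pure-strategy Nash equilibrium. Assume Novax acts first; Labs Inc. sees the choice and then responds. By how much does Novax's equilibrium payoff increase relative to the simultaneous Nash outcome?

Backward induction with Novax moving first.
- R0: BR = Med, leader payoff 5.
- R1: BR = Med, leader payoff 11.
- R2: BR = Med, leader payoff 12.
- R3: BR = Low, leader payoff 14.
Novax's induced payoffs are 5, 11, 12, 14, so Novax commits to R3. Subgame-perfect outcome: (Low, R3) with payoffs (12, 14).
Now find the simultaneous Nash equilibrium.
Labs Inc.'s best replies: R0→Med; R1→Med; R2→Med; R3→Low.
Novax's best replies: Low→R0; Med→R2; High→R3.
The unique mutual best reply is (Med, R2), giving (10, 12).
Novax's commitment gain: 14 − 12 = 2.

2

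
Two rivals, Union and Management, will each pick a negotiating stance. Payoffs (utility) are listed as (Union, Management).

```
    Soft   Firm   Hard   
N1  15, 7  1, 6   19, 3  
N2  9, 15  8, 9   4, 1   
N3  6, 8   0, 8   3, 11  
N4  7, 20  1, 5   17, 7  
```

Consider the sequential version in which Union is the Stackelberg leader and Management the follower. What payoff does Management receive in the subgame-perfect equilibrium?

7

Management best-responds to each possible Union move:
- N1 → Management plays Soft (best of 7, 6, 3); Union gets 15.
- N2 → Management plays Soft (best of 15, 9, 1); Union gets 9.
- N3 → Management plays Hard (best of 8, 8, 11); Union gets 3.
- N4 → Management plays Soft (best of 20, 5, 7); Union gets 7.
Union's induced payoffs are 15, 9, 3, 7, so Union commits to N1. Subgame-perfect outcome: (N1, Soft) with payoffs (15, 7).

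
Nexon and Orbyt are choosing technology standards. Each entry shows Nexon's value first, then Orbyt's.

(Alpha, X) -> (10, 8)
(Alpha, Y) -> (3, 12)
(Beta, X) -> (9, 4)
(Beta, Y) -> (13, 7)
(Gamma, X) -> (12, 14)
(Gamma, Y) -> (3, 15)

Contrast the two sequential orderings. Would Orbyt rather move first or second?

If Nexon leads: Orbyt's best replies are Alpha→Y, Beta→Y, Gamma→Y; Nexon's induced payoffs 3, 13, 3; outcome (Beta, Y), payoffs (13, 7).
If Orbyt leads: Nexon's best replies are X→Gamma, Y→Beta; Orbyt's induced payoffs 14, 7; outcome (Gamma, X), payoffs (12, 14).
Orbyt gets 14 moving first and 7 moving second, so Orbyt prefers to move first.

first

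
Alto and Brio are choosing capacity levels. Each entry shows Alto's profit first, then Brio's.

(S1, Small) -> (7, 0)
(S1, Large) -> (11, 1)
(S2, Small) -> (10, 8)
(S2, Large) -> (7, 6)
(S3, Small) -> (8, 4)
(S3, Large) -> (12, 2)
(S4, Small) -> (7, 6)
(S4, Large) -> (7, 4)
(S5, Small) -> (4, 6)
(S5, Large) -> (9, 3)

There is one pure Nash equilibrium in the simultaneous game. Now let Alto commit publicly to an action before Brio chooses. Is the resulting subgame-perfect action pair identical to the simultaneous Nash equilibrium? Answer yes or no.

no

Backward induction with Alto moving first.
- S1: Brio compares 0, 1 and picks Large; Alto would get 11.
- S2: Brio compares 8, 6 and picks Small; Alto would get 10.
- S3: Brio compares 4, 2 and picks Small; Alto would get 8.
- S4: Brio compares 6, 4 and picks Small; Alto would get 7.
- S5: Brio compares 6, 3 and picks Small; Alto would get 4.
Among 11, 10, 8, 7, 4, the best is 11 at S1. Subgame-perfect outcome: (S1, Large) with payoffs (11, 1).
Now find the simultaneous Nash equilibrium.
Alto's best replies: Small→S2; Large→S3.
Brio's best replies: S1→Large; S2→Small; S3→Small; S4→Small; S5→Small.
Only (S2, Small) has each player best-responding; Nash payoffs (10, 8).
Sequential outcome (S1, Large) differs from the Nash profile (S2, Small).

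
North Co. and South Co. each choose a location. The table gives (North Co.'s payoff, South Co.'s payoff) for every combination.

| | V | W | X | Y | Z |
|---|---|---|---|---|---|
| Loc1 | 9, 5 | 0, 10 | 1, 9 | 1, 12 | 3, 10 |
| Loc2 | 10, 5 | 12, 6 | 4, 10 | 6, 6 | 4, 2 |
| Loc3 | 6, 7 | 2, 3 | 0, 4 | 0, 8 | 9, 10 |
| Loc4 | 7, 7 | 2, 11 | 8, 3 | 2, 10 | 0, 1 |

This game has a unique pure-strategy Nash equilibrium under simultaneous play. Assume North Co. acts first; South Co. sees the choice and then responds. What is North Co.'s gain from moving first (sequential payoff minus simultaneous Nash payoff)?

0

Work backward from South Co.'s decision.
- Loc1: BR = Y, leader payoff 1.
- Loc2: BR = X, leader payoff 4.
- Loc3: BR = Z, leader payoff 9.
- Loc4: BR = W, leader payoff 2.
Maximizing over 1, 4, 9, 2, North Co. chooses Loc3. Subgame-perfect outcome: (Loc3, Z) with payoffs (9, 10).
For the simultaneous game, intersect best replies.
North Co.'s best replies: V→Loc2; W→Loc2; X→Loc4; Y→Loc2; Z→Loc3.
South Co.'s best replies: Loc1→Y; Loc2→X; Loc3→Z; Loc4→W.
Only (Loc3, Z) has each player best-responding; Nash payoffs (9, 10).
North Co.'s commitment gain: 9 − 9 = 0.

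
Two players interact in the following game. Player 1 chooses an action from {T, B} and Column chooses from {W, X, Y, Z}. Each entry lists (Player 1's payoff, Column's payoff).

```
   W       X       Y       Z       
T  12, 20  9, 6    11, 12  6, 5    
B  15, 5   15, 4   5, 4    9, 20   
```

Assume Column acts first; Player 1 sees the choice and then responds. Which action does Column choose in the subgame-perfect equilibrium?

Z

Backward induction with Column moving first.
- W: Player 1 compares 12, 15 and picks B; Column would get 5.
- X: Player 1 compares 9, 15 and picks B; Column would get 4.
- Y: Player 1 compares 11, 5 and picks T; Column would get 12.
- Z: Player 1 compares 6, 9 and picks B; Column would get 20.
Among 5, 4, 12, 20, the best is 20 at Z. Subgame-perfect outcome: (B, Z) with payoffs (9, 20).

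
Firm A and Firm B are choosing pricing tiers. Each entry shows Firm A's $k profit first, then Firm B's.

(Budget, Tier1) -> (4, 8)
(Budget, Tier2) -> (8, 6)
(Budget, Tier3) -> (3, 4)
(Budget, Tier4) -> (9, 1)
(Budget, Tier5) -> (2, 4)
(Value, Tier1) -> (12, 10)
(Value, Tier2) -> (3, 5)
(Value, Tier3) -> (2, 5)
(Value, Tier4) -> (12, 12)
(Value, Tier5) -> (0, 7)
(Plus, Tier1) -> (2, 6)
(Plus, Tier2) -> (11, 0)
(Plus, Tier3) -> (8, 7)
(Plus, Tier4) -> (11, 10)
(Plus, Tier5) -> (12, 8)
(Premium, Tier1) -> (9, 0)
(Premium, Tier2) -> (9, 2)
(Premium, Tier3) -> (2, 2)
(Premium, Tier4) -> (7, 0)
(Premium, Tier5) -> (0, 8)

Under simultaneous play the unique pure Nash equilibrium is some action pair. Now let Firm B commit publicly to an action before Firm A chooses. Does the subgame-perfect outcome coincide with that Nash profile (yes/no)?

Solve by backward induction (Firm B leads).
- Tier1: BR = Value, leader payoff 10.
- Tier2: BR = Plus, leader payoff 0.
- Tier3: BR = Plus, leader payoff 7.
- Tier4: BR = Value, leader payoff 12.
- Tier5: BR = Plus, leader payoff 8.
Firm B's induced payoffs are 10, 0, 7, 12, 8, so Firm B commits to Tier4. Subgame-perfect outcome: (Value, Tier4) with payoffs (12, 12).
Under simultaneous play:
Firm A's best replies: Tier1→Value; Tier2→Plus; Tier3→Plus; Tier4→Value; Tier5→Plus.
Firm B's best replies: Budget→Tier1; Value→Tier4; Plus→Tier4; Premium→Tier5.
The unique mutual best reply is (Value, Tier4), giving (12, 12).
Sequential outcome (Value, Tier4) coincides with the Nash profile (Value, Tier4).

yes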